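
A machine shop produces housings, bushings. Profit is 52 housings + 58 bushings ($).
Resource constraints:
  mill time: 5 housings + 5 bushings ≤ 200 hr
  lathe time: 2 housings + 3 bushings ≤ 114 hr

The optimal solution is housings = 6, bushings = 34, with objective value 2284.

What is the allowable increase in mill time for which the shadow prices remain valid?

Binding constraints: mill time, lathe time. The basis is B = [[5,5],[2,3]] with det 5.
Per unit increase in mill time, x* moves by d = (0.6, -0.4).
The basis stays optimal until bushings reaches 0; allowable increase = 85 hr.

85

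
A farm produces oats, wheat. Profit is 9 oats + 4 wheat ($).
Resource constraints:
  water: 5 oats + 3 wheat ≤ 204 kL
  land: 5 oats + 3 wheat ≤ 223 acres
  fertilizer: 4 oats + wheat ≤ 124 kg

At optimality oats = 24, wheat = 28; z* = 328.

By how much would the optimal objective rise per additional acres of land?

0

At the optimum: water uses 204 of 204 (binding); land uses 204 of 223 (slack = 19); fertilizer uses 124 of 124 (binding).
By complementary slackness, y = 0 for the non-binding constraint.
The binding rows give the dual system: 5·y_water + 4·y_fertilizer = 9 and 3·y_water + 1·y_fertilizer = 4.
Solving: y_water = 1, y_fertilizer = 1.
Shadow price of land = 0.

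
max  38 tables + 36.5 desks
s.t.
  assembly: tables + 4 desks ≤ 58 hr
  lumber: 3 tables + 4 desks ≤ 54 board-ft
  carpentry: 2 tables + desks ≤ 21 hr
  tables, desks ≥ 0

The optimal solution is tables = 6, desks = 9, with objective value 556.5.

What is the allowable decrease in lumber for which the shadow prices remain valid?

Binding constraints: lumber, carpentry. The basis is B = [[3,4],[2,1]] with det -5.
Per unit decrease in lumber, x* moves by d = (0.2, -0.4).
The basis stays optimal until desks reaches 0; allowable decrease = 22.5 board-ft.

22.5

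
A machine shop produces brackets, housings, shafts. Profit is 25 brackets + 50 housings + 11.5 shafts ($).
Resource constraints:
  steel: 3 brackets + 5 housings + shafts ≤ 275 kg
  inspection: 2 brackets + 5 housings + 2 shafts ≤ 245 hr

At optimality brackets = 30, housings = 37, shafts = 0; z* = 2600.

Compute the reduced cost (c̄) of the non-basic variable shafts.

Both steel and inspection are binding at x*.
From A_Bᵀ y = c: 3·y_steel + 2·y_inspection = 25; 5·y_steel + 5·y_inspection = 50.
Solving: y_steel = 5, y_inspection = 5.
Reduced cost of shafts: c₃ − yᵀa₃ = 11.5 − (5·1 + 5·2) = 11.5 − 15 = -3.5.

-3.5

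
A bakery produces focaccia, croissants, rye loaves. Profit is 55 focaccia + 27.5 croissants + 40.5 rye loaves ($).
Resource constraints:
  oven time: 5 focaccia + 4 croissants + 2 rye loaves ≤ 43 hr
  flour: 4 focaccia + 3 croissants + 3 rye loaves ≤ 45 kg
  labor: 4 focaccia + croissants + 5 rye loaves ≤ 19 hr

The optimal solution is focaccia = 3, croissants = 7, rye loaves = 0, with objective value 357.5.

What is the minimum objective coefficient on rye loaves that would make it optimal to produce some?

47.5

At the optimum: oven time uses 43 of 43 (binding); flour uses 33 of 45 (slack = 12); labor uses 19 of 19 (binding).
Slack constraints have shadow price 0 (complementary slackness).
Dual feasibility on the basic columns requires 5·y_oven time + 4·y_labor = 55, 4·y_oven time + 1·y_labor = 27.5.
Solving: y_oven time = 5, y_labor = 7.5.
rye loaves enters the basis when its profit ≥ yᵀa₃ = 5·2 + 7.5·5 = 47.5.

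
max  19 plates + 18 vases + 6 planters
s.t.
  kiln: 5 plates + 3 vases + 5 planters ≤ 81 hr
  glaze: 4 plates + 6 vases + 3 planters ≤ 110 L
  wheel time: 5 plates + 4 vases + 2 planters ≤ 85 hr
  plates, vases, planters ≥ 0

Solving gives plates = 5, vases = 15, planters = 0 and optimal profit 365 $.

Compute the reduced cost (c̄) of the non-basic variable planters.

Binding: glaze and wheel time. Non-binding: kiln (11 unused).
Since kiln is not tight, its dual is 0.
The binding rows give the dual system: 4·y_glaze + 5·y_wheel time = 19 and 6·y_glaze + 4·y_wheel time = 18.
Solving: y_glaze = 1, y_wheel time = 3.
Reduced cost of planters: c₃ − yᵀa₃ = 6 − (1·3 + 3·2) = 6 − 9 = -3.

-3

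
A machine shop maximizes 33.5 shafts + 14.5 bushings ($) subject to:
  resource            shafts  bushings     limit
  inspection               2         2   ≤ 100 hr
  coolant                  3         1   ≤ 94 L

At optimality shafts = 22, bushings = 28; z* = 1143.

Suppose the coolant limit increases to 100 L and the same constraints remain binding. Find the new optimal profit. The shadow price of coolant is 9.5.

Δb = 6, so new z* = 1143 + (9.5)·(6) = 1143 + 57 = 1200.

1200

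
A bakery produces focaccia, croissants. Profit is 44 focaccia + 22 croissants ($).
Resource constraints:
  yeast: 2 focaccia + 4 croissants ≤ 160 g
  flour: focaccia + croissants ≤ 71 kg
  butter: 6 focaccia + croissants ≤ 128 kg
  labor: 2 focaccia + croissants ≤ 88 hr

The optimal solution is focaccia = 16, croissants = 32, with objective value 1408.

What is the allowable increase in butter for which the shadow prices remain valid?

Binding constraints: yeast, butter. The basis is B = [[2,4],[6,1]] with det -22.
Per unit increase in butter, x* moves by d = (0.1818, -0.0909).
The basis stays optimal until labor becomes binding; allowable increase = 88 kg.

88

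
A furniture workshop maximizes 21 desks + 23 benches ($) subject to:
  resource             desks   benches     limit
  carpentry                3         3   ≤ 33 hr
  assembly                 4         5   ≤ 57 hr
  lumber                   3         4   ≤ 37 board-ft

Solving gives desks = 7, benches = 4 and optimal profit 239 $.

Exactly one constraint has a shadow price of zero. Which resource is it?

assembly

carpentry: 33/33 (binding)
assembly: 48/57 (slack 9)
lumber: 37/37 (binding)
By complementary slackness, a constraint with positive slack has shadow price 0 → assembly.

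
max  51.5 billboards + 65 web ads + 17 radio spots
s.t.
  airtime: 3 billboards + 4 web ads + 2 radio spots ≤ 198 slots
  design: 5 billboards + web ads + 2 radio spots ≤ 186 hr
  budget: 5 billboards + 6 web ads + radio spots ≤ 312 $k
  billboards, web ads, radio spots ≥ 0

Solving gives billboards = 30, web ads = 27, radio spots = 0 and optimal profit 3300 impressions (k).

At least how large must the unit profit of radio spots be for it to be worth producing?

21.5

Binding: airtime and budget. Non-binding: design (9 unused).
Slack constraints have shadow price 0 (complementary slackness).
The binding rows give the dual system: 3·y_airtime + 5·y_budget = 51.5 and 4·y_airtime + 6·y_budget = 65.
Solving: y_airtime = 8, y_budget = 5.5.
radio spots enters the basis when its profit ≥ yᵀa₃ = 8·2 + 5.5·1 = 21.5.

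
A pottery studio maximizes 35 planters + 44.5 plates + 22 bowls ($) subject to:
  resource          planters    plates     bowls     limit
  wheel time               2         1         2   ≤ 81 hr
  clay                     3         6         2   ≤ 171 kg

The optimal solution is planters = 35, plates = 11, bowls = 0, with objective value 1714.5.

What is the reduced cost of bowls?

At the optimum: wheel time uses 81 of 81 (binding); clay uses 171 of 171 (binding).
From A_Bᵀ y = c: 2·y_wheel time + 3·y_clay = 35; 1·y_wheel time + 6·y_clay = 44.5.
→ y_wheel time = 8.5 and y_clay = 6.
Reduced cost of bowls: c₃ − yᵀa₃ = 22 − (8.5·2 + 6·2) = 22 − 29 = -7.

-7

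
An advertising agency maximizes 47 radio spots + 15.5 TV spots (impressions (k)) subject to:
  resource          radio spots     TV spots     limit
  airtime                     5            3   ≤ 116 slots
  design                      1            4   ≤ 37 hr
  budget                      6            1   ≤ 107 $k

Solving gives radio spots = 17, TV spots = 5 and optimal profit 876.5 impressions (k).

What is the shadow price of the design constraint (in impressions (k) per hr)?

At the optimum: airtime uses 100 of 116 (slack = 16); design uses 37 of 37 (binding); budget uses 107 of 107 (binding).
By complementary slackness, y = 0 for the non-binding constraint.
Dual feasibility on the basic columns requires 1·y_design + 6·y_budget = 47, 4·y_design + 1·y_budget = 15.5.
→ y_design = 2 and y_budget = 7.5.
Shadow price of design = 2.

2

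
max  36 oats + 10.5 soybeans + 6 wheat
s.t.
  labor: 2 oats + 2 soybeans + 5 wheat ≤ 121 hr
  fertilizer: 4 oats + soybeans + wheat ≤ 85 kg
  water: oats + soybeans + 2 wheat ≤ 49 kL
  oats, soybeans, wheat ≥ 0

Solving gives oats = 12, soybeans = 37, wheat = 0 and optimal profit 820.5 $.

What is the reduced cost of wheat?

-6.5

Check each constraint at x*: labor 98/121 (slack 23); fertilizer 85/85 (tight); water 49/49 (tight).
Slack constraints have shadow price 0 (complementary slackness).
Dual feasibility on the basic columns requires 4·y_fertilizer + 1·y_water = 36, 1·y_fertilizer + 1·y_water = 10.5.
→ y_fertilizer = 8.5 and y_water = 2.
Reduced cost of wheat: c₃ − yᵀa₃ = 6 − (8.5·1 + 2·2) = 6 − 12.5 = -6.5.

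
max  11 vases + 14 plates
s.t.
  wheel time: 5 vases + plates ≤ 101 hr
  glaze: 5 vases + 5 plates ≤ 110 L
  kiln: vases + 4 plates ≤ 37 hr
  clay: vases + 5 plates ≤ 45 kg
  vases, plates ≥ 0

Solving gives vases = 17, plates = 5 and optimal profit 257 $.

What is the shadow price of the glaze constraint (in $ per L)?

2

Check each constraint at x*: wheel time 90/101 (slack 11); glaze 110/110 (tight); kiln 37/37 (tight); clay 42/45 (slack 3).
By complementary slackness, y = 0 for the non-binding constraints.
From A_Bᵀ y = c: 5·y_glaze + 1·y_kiln = 11; 5·y_glaze + 4·y_kiln = 14.
→ y_glaze = 2 and y_kiln = 1.
Shadow price of glaze = 2.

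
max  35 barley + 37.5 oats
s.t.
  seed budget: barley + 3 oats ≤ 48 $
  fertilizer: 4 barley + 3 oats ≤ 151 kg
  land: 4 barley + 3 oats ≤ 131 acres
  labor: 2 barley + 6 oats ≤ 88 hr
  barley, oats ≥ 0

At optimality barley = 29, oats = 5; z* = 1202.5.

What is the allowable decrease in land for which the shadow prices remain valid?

87

Binding constraints: land, labor. The basis is B = [[4,3],[2,6]] with det 18.
Per unit decrease in land, x* moves by d = (-0.3333, 0.1111).
The basis stays optimal until barley reaches 0; allowable decrease = 87 acres.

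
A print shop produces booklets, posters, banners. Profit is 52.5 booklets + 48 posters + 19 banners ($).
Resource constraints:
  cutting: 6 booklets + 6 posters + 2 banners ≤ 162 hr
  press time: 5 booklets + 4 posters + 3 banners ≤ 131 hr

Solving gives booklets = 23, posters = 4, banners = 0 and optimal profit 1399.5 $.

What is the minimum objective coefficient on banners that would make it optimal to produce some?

Check each constraint at x*: cutting 162/162 (tight); press time 131/131 (tight).
Dual feasibility on the basic columns requires 6·y_cutting + 5·y_press time = 52.5, 6·y_cutting + 4·y_press time = 48.
This yields shadow prices y_cutting = 5, y_press time = 4.5.
banners enters the basis when its profit ≥ yᵀa₃ = 5·2 + 4.5·3 = 23.5.

23.5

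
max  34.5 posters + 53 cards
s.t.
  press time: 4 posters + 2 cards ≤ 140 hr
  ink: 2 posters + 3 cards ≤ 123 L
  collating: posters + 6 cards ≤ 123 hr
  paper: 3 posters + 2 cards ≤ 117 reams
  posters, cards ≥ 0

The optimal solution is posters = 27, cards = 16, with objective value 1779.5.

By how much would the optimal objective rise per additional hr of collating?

6.5

Check each constraint at x*: press time 140/140 (tight); ink 102/123 (slack 21); collating 123/123 (tight); paper 113/117 (slack 4).
Slack constraints have shadow price 0 (complementary slackness).
Dual feasibility on the basic columns requires 4·y_press time + 1·y_collating = 34.5, 2·y_press time + 6·y_collating = 53.
This yields shadow prices y_press time = 7, y_collating = 6.5.
Shadow price of collating = 6.5.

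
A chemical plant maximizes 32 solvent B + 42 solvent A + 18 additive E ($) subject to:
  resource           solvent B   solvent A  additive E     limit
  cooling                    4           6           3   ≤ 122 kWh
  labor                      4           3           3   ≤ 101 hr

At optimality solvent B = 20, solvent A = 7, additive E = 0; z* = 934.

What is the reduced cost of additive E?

-6

Both cooling and labor are binding at x*.
From A_Bᵀ y = c: 4·y_cooling + 4·y_labor = 32; 6·y_cooling + 3·y_labor = 42.
Solving: y_cooling = 6, y_labor = 2.
Reduced cost of additive E: c₃ − yᵀa₃ = 18 − (6·3 + 2·3) = 18 − 24 = -6.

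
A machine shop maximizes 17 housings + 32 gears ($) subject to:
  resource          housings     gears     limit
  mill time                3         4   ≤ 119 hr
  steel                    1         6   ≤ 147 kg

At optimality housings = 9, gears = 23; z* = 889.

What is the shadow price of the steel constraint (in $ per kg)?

Check each constraint at x*: mill time 119/119 (tight); steel 147/147 (tight).
The binding rows give the dual system: 3·y_mill time + 1·y_steel = 17 and 4·y_mill time + 6·y_steel = 32.
Solving: y_mill time = 5, y_steel = 2.
Shadow price of steel = 2.

2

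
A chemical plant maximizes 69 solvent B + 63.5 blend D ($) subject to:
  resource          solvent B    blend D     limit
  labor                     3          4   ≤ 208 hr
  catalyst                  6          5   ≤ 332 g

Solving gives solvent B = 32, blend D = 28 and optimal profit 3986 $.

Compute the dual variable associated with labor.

4

At the optimum: labor uses 208 of 208 (binding); catalyst uses 332 of 332 (binding).
From A_Bᵀ y = c: 3·y_labor + 6·y_catalyst = 69; 4·y_labor + 5·y_catalyst = 63.5.
→ y_labor = 4 and y_catalyst = 9.5.
Shadow price of labor = 4.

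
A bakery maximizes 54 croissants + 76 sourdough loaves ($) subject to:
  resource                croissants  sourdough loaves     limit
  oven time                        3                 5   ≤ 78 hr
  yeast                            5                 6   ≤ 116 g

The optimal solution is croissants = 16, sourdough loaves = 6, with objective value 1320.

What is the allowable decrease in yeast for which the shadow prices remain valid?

Binding constraints: oven time, yeast. The basis is B = [[3,5],[5,6]] with det -7.
Per unit decrease in yeast, x* moves by d = (-0.7143, 0.4286).
The basis stays optimal until croissants reaches 0; allowable decrease = 22.4 g.

22.4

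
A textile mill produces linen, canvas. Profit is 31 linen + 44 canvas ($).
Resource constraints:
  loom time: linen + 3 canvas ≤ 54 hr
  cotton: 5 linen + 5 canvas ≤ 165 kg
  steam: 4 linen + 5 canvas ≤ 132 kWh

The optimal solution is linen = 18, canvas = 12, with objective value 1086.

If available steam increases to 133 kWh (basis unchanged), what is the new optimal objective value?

1093

Check each constraint at x*: loom time 54/54 (tight); cotton 150/165 (slack 15); steam 132/132 (tight).
Since cotton is not tight, its dual is 0.
Dual feasibility on the basic columns requires 1·y_loom time + 4·y_steam = 31, 3·y_loom time + 5·y_steam = 44.
→ y_loom time = 3 and y_steam = 7.
Δz = y_steam·Δb = 7 × (1) = 7, so new z* = 1086 + 7 = 1093.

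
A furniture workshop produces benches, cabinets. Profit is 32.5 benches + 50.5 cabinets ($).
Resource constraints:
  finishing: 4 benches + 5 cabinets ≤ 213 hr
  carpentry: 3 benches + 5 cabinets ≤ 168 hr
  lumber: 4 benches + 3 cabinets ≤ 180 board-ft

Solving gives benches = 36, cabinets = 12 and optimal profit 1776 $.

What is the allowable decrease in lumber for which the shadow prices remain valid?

Binding constraints: carpentry, lumber. The basis is B = [[3,5],[4,3]] with det -11.
Per unit decrease in lumber, x* moves by d = (-0.4545, 0.2727).
The basis stays optimal until benches reaches 0; allowable decrease = 79.2 board-ft.

79.2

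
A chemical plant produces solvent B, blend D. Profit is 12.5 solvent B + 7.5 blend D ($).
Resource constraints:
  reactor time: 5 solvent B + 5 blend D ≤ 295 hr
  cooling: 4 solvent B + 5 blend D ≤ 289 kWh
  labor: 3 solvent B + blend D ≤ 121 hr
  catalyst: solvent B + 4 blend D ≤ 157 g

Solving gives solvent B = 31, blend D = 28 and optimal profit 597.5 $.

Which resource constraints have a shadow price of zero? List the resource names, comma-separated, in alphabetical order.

reactor time: 295/295 (binding)
cooling: 264/289 (slack 25)
labor: 121/121 (binding)
catalyst: 143/157 (slack 14)
By complementary slackness, a constraint with positive slack has shadow price 0 → catalyst, cooling.

catalyst, cooling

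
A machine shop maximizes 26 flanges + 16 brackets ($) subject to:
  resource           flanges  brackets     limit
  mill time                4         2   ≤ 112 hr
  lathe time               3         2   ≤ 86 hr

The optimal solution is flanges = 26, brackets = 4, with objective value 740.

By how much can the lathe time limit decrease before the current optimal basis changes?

Binding constraints: mill time, lathe time. The basis is B = [[4,2],[3,2]] with det 2.
Per unit decrease in lathe time, x* moves by d = (1, -2).
The basis stays optimal until brackets reaches 0; allowable decrease = 2 hr.

2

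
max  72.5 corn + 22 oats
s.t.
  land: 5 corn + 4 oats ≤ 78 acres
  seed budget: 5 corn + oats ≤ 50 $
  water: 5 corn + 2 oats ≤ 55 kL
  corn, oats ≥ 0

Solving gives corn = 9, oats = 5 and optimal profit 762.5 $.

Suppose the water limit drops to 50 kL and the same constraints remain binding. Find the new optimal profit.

725

At the optimum: land uses 65 of 78 (slack = 13); seed budget uses 50 of 50 (binding); water uses 55 of 55 (binding).
Since land is not tight, its dual is 0.
From A_Bᵀ y = c: 5·y_seed budget + 5·y_water = 72.5; 1·y_seed budget + 2·y_water = 22.
→ y_seed budget = 7 and y_water = 7.5.
Δz = y_water·Δb = 7.5 × (-5) = -37.5, so new z* = 762.5 − 37.5 = 725.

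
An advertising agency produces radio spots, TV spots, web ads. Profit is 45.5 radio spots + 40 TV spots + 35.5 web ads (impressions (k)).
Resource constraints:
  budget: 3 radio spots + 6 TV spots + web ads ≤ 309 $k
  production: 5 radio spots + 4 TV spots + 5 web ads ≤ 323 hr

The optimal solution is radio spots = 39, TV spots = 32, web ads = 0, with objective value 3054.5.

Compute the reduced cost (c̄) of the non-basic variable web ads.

-8

At the optimum: budget uses 309 of 309 (binding); production uses 323 of 323 (binding).
Dual feasibility on the basic columns requires 3·y_budget + 5·y_production = 45.5, 6·y_budget + 4·y_production = 40.
→ y_budget = 1 and y_production = 8.5.
Reduced cost of web ads: c₃ − yᵀa₃ = 35.5 − (1·1 + 8.5·5) = 35.5 − 43.5 = -8.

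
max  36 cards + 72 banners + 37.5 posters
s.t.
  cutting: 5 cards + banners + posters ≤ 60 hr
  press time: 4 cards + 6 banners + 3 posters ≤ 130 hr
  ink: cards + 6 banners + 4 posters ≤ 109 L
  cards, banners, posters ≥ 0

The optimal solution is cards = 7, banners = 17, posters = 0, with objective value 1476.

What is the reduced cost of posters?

-2.5

Check each constraint at x*: cutting 52/60 (slack 8); press time 130/130 (tight); ink 109/109 (tight).
Slack constraints have shadow price 0 (complementary slackness).
From A_Bᵀ y = c: 4·y_press time + 1·y_ink = 36; 6·y_press time + 6·y_ink = 72.
→ y_press time = 8 and y_ink = 4.
Reduced cost of posters: c₃ − yᵀa₃ = 37.5 − (8·3 + 4·4) = 37.5 − 40 = -2.5.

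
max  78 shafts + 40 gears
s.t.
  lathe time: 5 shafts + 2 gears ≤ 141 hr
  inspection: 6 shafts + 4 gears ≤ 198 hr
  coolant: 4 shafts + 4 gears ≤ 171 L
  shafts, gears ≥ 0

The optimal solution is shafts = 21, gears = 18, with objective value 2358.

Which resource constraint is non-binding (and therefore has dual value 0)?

coolant

lathe time: 141/141 (binding)
inspection: 198/198 (binding)
coolant: 156/171 (slack 15)
By complementary slackness, a constraint with positive slack has shadow price 0 → coolant.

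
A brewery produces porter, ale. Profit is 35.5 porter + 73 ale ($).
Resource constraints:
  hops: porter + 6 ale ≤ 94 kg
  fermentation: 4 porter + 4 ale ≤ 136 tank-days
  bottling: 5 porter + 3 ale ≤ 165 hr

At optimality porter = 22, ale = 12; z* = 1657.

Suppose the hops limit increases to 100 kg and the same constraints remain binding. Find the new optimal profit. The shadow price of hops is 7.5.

Δb = 6, so new z* = 1657 + (7.5)·(6) = 1657 + 45 = 1702.

1702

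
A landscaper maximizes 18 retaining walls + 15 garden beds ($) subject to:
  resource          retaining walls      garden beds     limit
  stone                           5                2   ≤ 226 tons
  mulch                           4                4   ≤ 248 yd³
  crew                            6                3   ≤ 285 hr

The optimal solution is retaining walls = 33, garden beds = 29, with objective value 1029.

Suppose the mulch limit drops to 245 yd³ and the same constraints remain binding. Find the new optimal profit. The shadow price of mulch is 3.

Δb = -3, so new z* = 1029 + (3)·(-3) = 1029 − 9 = 1020.

1020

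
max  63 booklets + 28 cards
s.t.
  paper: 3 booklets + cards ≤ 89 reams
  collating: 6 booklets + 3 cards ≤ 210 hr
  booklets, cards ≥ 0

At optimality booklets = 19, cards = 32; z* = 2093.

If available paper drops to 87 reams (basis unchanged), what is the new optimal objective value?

Check each constraint at x*: paper 89/89 (tight); collating 210/210 (tight).
The binding rows give the dual system: 3·y_paper + 6·y_collating = 63 and 1·y_paper + 3·y_collating = 28.
Solving: y_paper = 7, y_collating = 7.
Δz = y_paper·Δb = 7 × (-2) = -14, so new z* = 2093 − 14 = 2079.

2079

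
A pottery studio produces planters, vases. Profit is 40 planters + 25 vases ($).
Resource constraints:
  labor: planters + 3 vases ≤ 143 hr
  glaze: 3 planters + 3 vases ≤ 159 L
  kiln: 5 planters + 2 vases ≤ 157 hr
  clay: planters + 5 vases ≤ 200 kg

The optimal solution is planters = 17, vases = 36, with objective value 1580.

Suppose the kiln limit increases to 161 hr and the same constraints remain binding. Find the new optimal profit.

1600

Binding: glaze and kiln. Non-binding: labor (18 unused), clay (3 unused).
Since labor, clay are not tight, their duals are 0.
Dual feasibility on the basic columns requires 3·y_glaze + 5·y_kiln = 40, 3·y_glaze + 2·y_kiln = 25.
This yields shadow prices y_glaze = 5, y_kiln = 5.
Δz = y_kiln·Δb = 5 × (4) = 20, so new z* = 1580 + 20 = 1600.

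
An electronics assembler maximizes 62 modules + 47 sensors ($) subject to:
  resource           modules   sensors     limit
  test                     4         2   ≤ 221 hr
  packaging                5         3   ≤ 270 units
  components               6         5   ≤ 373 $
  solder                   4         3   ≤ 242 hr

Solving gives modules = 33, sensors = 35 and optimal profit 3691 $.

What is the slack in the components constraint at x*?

components used = 6·33 + 5·35 = 373; slack = 373 − 373 = 0.

0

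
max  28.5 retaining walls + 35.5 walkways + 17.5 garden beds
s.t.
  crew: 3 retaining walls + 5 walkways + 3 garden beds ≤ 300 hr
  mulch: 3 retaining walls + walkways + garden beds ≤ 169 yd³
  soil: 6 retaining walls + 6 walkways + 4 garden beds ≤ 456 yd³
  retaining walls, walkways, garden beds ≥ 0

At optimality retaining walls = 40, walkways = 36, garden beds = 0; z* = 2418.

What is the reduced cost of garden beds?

-5

Check each constraint at x*: crew 300/300 (tight); mulch 156/169 (slack 13); soil 456/456 (tight).
Since mulch is not tight, its dual is 0.
Dual feasibility on the basic columns requires 3·y_crew + 6·y_soil = 28.5, 5·y_crew + 6·y_soil = 35.5.
This yields shadow prices y_crew = 3.5, y_soil = 3.
Reduced cost of garden beds: c₃ − yᵀa₃ = 17.5 − (3.5·3 + 3·4) = 17.5 − 22.5 = -5.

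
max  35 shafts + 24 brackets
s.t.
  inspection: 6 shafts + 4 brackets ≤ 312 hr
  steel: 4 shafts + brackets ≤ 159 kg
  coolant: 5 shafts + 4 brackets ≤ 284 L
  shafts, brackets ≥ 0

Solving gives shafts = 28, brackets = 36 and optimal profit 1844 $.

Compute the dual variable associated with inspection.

At the optimum: inspection uses 312 of 312 (binding); steel uses 148 of 159 (slack = 11); coolant uses 284 of 284 (binding).
Since steel is not tight, its dual is 0.
Dual feasibility on the basic columns requires 6·y_inspection + 5·y_coolant = 35, 4·y_inspection + 4·y_coolant = 24.
→ y_inspection = 5 and y_coolant = 1.
Shadow price of inspection = 5.

5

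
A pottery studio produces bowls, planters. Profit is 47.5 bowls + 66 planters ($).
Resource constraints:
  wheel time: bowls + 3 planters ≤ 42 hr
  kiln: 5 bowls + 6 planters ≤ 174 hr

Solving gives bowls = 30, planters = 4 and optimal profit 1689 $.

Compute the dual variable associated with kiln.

8.5

Check each constraint at x*: wheel time 42/42 (tight); kiln 174/174 (tight).
Dual feasibility on the basic columns requires 1·y_wheel time + 5·y_kiln = 47.5, 3·y_wheel time + 6·y_kiln = 66.
This yields shadow prices y_wheel time = 5, y_kiln = 8.5.
Shadow price of kiln = 8.5.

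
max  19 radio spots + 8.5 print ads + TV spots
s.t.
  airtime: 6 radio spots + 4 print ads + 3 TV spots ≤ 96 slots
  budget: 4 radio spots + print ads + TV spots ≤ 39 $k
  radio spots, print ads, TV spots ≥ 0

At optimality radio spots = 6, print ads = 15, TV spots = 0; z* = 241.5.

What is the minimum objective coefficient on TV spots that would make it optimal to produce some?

At the optimum: airtime uses 96 of 96 (binding); budget uses 39 of 39 (binding).
Dual feasibility on the basic columns requires 6·y_airtime + 4·y_budget = 19, 4·y_airtime + 1·y_budget = 8.5.
→ y_airtime = 1.5 and y_budget = 2.5.
TV spots enters the basis when its profit ≥ yᵀa₃ = 1.5·3 + 2.5·1 = 7.

7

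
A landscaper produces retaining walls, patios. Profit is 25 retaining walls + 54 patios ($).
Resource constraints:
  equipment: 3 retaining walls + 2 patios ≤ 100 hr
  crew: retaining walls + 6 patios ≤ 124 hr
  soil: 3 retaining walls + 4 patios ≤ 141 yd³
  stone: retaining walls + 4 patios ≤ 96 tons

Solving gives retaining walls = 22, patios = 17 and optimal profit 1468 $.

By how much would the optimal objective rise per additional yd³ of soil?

0

Check each constraint at x*: equipment 100/100 (tight); crew 124/124 (tight); soil 134/141 (slack 7); stone 90/96 (slack 6).
Slack constraints have shadow price 0 (complementary slackness).
From A_Bᵀ y = c: 3·y_equipment + 1·y_crew = 25; 2·y_equipment + 6·y_crew = 54.
Solving: y_equipment = 6, y_crew = 7.
Shadow price of soil = 0.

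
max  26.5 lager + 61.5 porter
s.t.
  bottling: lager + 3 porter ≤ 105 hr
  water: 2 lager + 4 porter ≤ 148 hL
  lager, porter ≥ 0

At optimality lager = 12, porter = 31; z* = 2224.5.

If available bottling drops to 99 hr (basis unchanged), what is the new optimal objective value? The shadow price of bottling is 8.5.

Δb = -6, so new z* = 2224.5 + (8.5)·(-6) = 2224.5 − 51 = 2173.5.

2173.5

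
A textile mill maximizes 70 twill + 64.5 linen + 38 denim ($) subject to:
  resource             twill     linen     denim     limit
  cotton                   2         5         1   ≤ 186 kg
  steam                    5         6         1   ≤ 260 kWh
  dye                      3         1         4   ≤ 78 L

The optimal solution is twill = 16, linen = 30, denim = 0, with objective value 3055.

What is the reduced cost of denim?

-1.5

At the optimum: cotton uses 182 of 186 (slack = 4); steam uses 260 of 260 (binding); dye uses 78 of 78 (binding).
Since cotton is not tight, its dual is 0.
Dual feasibility on the basic columns requires 5·y_steam + 3·y_dye = 70, 6·y_steam + 1·y_dye = 64.5.
This yields shadow prices y_steam = 9.5, y_dye = 7.5.
Reduced cost of denim: c₃ − yᵀa₃ = 38 − (9.5·1 + 7.5·4) = 38 − 39.5 = -1.5.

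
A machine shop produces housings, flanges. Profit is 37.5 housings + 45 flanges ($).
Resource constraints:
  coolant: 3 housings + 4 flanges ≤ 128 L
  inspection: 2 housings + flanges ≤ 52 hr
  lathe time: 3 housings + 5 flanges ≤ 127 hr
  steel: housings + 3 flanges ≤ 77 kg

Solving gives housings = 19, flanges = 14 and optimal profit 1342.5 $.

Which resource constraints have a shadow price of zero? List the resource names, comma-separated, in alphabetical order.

coolant: 113/128 (slack 15)
inspection: 52/52 (binding)
lathe time: 127/127 (binding)
steel: 61/77 (slack 16)
By complementary slackness, a constraint with positive slack has shadow price 0 → coolant, steel.

coolant, steel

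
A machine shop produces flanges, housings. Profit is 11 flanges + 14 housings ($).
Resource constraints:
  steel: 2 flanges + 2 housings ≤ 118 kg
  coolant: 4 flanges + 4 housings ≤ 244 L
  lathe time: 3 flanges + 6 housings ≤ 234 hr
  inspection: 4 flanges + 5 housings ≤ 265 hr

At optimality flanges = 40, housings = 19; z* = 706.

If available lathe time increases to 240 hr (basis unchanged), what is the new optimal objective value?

Check each constraint at x*: steel 118/118 (tight); coolant 236/244 (slack 8); lathe time 234/234 (tight); inspection 255/265 (slack 10).
By complementary slackness, y = 0 for the non-binding constraints.
The binding rows give the dual system: 2·y_steel + 3·y_lathe time = 11 and 2·y_steel + 6·y_lathe time = 14.
→ y_steel = 4 and y_lathe time = 1.
Δz = y_lathe time·Δb = 1 × (6) = 6, so new z* = 706 + 6 = 712.

712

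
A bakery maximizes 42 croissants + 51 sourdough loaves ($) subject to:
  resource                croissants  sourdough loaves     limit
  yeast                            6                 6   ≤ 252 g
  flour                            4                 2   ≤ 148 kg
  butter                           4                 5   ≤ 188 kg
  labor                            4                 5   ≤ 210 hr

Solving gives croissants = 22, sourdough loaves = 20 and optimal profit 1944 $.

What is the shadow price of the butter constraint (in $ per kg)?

At the optimum: yeast uses 252 of 252 (binding); flour uses 128 of 148 (slack = 20); butter uses 188 of 188 (binding); labor uses 188 of 210 (slack = 22).
Slack constraints have shadow price 0 (complementary slackness).
The binding rows give the dual system: 6·y_yeast + 4·y_butter = 42 and 6·y_yeast + 5·y_butter = 51.
Solving: y_yeast = 1, y_butter = 9.
Shadow price of butter = 9.

9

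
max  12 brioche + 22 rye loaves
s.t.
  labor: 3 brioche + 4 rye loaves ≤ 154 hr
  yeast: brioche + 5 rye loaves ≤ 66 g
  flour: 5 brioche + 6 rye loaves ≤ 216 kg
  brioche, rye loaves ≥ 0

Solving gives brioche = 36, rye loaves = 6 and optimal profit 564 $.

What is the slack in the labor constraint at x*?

labor used = 3·36 + 4·6 = 132; slack = 154 − 132 = 22.

22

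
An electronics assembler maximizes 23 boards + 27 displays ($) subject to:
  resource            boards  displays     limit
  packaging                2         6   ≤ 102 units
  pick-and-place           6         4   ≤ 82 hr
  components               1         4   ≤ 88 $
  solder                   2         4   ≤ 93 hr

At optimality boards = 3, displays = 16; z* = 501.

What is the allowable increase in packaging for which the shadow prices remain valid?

21

Binding constraints: packaging, pick-and-place. The basis is B = [[2,6],[6,4]] with det -28.
Per unit increase in packaging, x* moves by d = (-0.1429, 0.2143).
The basis stays optimal until boards reaches 0; allowable increase = 21 units.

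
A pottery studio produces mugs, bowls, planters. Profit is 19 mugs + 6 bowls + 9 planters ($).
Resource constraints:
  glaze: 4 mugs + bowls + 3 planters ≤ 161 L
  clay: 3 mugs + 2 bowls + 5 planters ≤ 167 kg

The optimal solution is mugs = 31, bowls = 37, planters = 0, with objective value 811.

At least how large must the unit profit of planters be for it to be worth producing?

Both glaze and clay are binding at x*.
From A_Bᵀ y = c: 4·y_glaze + 3·y_clay = 19; 1·y_glaze + 2·y_clay = 6.
This yields shadow prices y_glaze = 4, y_clay = 1.
planters enters the basis when its profit ≥ yᵀa₃ = 4·3 + 1·5 = 17.

17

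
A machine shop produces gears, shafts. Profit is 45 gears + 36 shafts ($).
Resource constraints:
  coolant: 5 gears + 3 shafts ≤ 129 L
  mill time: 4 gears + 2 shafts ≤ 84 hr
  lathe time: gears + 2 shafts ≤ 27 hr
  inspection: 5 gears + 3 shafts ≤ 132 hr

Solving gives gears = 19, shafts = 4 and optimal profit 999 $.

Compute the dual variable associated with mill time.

9

At the optimum: coolant uses 107 of 129 (slack = 22); mill time uses 84 of 84 (binding); lathe time uses 27 of 27 (binding); inspection uses 107 of 132 (slack = 25).
Slack constraints have shadow price 0 (complementary slackness).
From A_Bᵀ y = c: 4·y_mill time + 1·y_lathe time = 45; 2·y_mill time + 2·y_lathe time = 36.
Solving: y_mill time = 9, y_lathe time = 9.
Shadow price of mill time = 9.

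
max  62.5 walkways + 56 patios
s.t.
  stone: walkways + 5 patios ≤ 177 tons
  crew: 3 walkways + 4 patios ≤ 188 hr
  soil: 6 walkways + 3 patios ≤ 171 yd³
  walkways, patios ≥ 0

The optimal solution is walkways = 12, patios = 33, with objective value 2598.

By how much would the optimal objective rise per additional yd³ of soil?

9.5

At the optimum: stone uses 177 of 177 (binding); crew uses 168 of 188 (slack = 20); soil uses 171 of 171 (binding).
Slack constraints have shadow price 0 (complementary slackness).
The binding rows give the dual system: 1·y_stone + 6·y_soil = 62.5 and 5·y_stone + 3·y_soil = 56.
→ y_stone = 5.5 and y_soil = 9.5.
Shadow price of soil = 9.5.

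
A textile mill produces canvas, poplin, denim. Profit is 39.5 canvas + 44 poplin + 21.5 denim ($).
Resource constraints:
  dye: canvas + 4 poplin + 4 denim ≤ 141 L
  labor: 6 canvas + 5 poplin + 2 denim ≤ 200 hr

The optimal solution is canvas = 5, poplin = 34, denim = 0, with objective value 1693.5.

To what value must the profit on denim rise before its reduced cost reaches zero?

26

Check each constraint at x*: dye 141/141 (tight); labor 200/200 (tight).
Dual feasibility on the basic columns requires 1·y_dye + 6·y_labor = 39.5, 4·y_dye + 5·y_labor = 44.
→ y_dye = 3.5 and y_labor = 6.
denim enters the basis when its profit ≥ yᵀa₃ = 3.5·4 + 6·2 = 26.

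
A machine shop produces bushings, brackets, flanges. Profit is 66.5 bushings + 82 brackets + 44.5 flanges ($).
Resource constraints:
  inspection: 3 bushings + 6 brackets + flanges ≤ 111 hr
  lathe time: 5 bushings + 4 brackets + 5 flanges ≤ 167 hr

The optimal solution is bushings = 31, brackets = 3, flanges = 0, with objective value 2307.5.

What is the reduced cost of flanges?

At the optimum: inspection uses 111 of 111 (binding); lathe time uses 167 of 167 (binding).
From A_Bᵀ y = c: 3·y_inspection + 5·y_lathe time = 66.5; 6·y_inspection + 4·y_lathe time = 82.
Solving: y_inspection = 8, y_lathe time = 8.5.
Reduced cost of flanges: c₃ − yᵀa₃ = 44.5 − (8·1 + 8.5·5) = 44.5 − 50.5 = -6.

-6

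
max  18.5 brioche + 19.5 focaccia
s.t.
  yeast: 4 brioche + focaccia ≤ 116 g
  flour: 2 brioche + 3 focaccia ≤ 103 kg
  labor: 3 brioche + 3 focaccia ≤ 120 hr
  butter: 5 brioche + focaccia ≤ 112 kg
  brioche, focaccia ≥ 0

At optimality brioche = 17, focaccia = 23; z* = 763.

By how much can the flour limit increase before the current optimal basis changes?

17

Binding constraints: flour, labor. The basis is B = [[2,3],[3,3]] with det -3.
Per unit increase in flour, x* moves by d = (-1, 1).
The basis stays optimal until brioche reaches 0; allowable increase = 17 kg.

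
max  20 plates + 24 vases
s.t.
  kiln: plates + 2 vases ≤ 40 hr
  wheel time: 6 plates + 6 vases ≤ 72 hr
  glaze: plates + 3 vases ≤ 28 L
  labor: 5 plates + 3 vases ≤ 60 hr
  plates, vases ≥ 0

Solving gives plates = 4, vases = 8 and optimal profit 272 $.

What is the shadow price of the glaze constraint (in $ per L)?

2

Check each constraint at x*: kiln 20/40 (slack 20); wheel time 72/72 (tight); glaze 28/28 (tight); labor 44/60 (slack 16).
By complementary slackness, y = 0 for the non-binding constraints.
The binding rows give the dual system: 6·y_wheel time + 1·y_glaze = 20 and 6·y_wheel time + 3·y_glaze = 24.
→ y_wheel time = 3 and y_glaze = 2.
Shadow price of glaze = 2.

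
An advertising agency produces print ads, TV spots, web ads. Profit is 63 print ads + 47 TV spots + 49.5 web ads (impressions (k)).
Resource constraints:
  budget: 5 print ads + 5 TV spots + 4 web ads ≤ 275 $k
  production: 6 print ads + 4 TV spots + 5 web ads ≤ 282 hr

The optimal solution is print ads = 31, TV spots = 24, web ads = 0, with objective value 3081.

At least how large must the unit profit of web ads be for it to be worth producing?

Both budget and production are binding at x*.
From A_Bᵀ y = c: 5·y_budget + 6·y_production = 63; 5·y_budget + 4·y_production = 47.
This yields shadow prices y_budget = 3, y_production = 8.
web ads enters the basis when its profit ≥ yᵀa₃ = 3·4 + 8·5 = 52.

52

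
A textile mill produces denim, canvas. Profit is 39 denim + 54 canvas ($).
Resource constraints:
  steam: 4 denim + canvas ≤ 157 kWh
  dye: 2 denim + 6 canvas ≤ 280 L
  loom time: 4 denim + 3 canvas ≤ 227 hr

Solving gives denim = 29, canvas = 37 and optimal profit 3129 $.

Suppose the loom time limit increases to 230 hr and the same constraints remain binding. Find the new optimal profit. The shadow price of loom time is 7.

Δb = 3, so new z* = 3129 + (7)·(3) = 3129 + 21 = 3150.

3150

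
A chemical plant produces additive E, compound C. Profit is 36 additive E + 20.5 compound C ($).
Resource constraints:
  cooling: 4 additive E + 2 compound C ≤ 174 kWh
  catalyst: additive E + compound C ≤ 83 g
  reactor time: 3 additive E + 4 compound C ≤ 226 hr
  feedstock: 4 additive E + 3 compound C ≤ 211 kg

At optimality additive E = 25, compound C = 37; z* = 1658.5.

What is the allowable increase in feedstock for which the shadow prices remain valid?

1.2

Binding constraints: cooling, feedstock. The basis is B = [[4,2],[4,3]] with det 4.
Per unit increase in feedstock, x* moves by d = (-0.5, 1).
The basis stays optimal until reactor time becomes binding; allowable increase = 1.2 kg.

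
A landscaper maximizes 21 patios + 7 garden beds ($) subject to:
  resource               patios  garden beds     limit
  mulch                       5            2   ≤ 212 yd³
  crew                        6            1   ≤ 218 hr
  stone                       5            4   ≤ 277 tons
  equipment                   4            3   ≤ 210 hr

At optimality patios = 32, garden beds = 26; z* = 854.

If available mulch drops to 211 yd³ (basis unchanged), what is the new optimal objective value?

851

At the optimum: mulch uses 212 of 212 (binding); crew uses 218 of 218 (binding); stone uses 264 of 277 (slack = 13); equipment uses 206 of 210 (slack = 4).
By complementary slackness, y = 0 for the non-binding constraints.
The binding rows give the dual system: 5·y_mulch + 6·y_crew = 21 and 2·y_mulch + 1·y_crew = 7.
This yields shadow prices y_mulch = 3, y_crew = 1.
Δz = y_mulch·Δb = 3 × (-1) = -3, so new z* = 854 − 3 = 851.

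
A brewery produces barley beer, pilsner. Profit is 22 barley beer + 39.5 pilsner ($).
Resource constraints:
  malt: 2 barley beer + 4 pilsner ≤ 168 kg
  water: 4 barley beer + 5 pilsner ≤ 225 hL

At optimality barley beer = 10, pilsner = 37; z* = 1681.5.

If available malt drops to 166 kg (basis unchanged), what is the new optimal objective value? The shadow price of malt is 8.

Δb = -2, so new z* = 1681.5 + (8)·(-2) = 1681.5 − 16 = 1665.5.

1665.5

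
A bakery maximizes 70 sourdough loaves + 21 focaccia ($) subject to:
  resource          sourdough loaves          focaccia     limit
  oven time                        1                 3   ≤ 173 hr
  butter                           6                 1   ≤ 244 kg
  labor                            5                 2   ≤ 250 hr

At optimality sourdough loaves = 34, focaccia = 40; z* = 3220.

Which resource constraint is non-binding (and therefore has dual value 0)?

oven time

oven time: 154/173 (slack 19)
butter: 244/244 (binding)
labor: 250/250 (binding)
By complementary slackness, a constraint with positive slack has shadow price 0 → oven time.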